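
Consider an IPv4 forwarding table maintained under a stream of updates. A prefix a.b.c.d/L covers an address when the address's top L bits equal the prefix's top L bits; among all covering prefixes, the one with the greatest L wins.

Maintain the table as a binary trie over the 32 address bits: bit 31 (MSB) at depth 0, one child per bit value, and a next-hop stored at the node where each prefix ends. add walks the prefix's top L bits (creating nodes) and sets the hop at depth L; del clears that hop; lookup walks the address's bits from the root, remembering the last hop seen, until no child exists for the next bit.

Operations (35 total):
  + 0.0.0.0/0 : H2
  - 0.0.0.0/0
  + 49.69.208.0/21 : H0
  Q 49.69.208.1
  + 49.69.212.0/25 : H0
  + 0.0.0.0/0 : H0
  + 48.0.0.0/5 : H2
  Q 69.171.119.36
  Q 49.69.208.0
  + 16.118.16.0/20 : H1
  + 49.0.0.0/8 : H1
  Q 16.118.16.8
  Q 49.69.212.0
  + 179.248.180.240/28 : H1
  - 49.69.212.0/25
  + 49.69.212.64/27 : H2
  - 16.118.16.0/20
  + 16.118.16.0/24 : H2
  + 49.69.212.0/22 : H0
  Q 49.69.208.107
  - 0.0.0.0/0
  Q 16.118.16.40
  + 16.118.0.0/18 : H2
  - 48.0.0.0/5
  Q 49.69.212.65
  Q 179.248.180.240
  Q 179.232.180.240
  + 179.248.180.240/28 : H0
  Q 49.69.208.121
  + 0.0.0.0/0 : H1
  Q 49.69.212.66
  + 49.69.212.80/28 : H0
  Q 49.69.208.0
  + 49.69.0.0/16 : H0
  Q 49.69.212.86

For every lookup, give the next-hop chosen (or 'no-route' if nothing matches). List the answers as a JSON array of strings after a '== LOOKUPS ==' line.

Trace:
  add 0.0.0.0/0 -> H2 at depth 0
  - 0.0.0.0/0 clear@0
  add 49.69.208.0/21 -> H0 at depth 21
  lookup 49.69.208.1: bits 001100010100010111010 walk d0:-→d1:-→d2:-→d3:-→d4:-→d5:-→d6:-→d7:-→d8:-→d9:-→d10:-→d11:-→d12:-→d13:-→d14:-→d15:-→d16:-→d17:-→d18:-→d19:-→d20:-→d21:H0 -> H0
  add 49.69.212.0/25 -> H0 at depth 25
  add 0.0.0.0/0 -> H0 at depth 0
  add 48.0.0.0/5 -> H2 at depth 5
  lookup 69.171.119.36: bits 0 walk d0:H0→d1:- -> H0
  lookup 49.69.208.0: bits 001100010100010111010 walk d0:H0→d1:-→d2:-→d3:-→d4:-→d5:H2→d6:-→d7:-→d8:-→d9:-→d10:-→d11:-→d12:-→d13:-→d14:-→d15:-→d16:-→d17:-→d18:-→d19:-→d20:-→d21:H0 -> H0
  add 16.118.16.0/20 -> H1 at depth 20
  add 49.0.0.0/8 -> H1 at depth 8
  lookup 16.118.16.8: bits 00010000011101100001 walk d0:H0→d1:-→d2:-→d3:-→d4:-→d5:-→d6:-→d7:-→d8:-→d9:-→d10:-→d11:-→d12:-→d13:-→d14:-→d15:-→d16:-→d17:-→d18:-→d19:-→d20:H1 -> H1
  lookup 49.69.212.0: bits 0011000101000101110101000 walk d0:H0→d1:-→d2:-→d3:-→d4:-→d5:H2→d6:-→d7:-→d8:H1→d9:-→d10:-→d11:-→d12:-→d13:-→d14:-→d15:-→d16:-→d17:-→d18:-→d19:-→d20:-→d21:H0→d22:-→d23:-→d24:-→d25:H0 -> H0
  add 179.248.180.240/28 -> H1 at depth 28
  - 49.69.212.0/25 clear@25
  add 49.69.212.64/27 -> H2 at depth 27
  - 16.118.16.0/20 clear@20
  add 16.118.16.0/24 -> H2 at depth 24
  add 49.69.212.0/22 -> H0 at depth 22
  lookup 49.69.208.107: bits 001100010100010111010 walk d0:H0→d1:-→d2:-→d3:-→d4:-→d5:H2→d6:-→d7:-→d8:H1→d9:-→d10:-→d11:-→d12:-→d13:-→d14:-→d15:-→d16:-→d17:-→d18:-→d19:-→d20:-→d21:H0 -> H0
  - 0.0.0.0/0 clear@0
  lookup 16.118.16.40: bits 000100000111011000010000 walk d0:-→d1:-→d2:-→d3:-→d4:-→d5:-→d6:-→d7:-→d8:-→d9:-→d10:-→d11:-→d12:-→d13:-→d14:-→d15:-→d16:-→d17:-→d18:-→d19:-→d20:-→d21:-→d22:-→d23:-→d24:H2 -> H2
  add 16.118.0.0/18 -> H2 at depth 18
  - 48.0.0.0/5 clear@5
  lookup 49.69.212.65: bits 001100010100010111010100010 walk d0:-→d1:-→d2:-→d3:-→d4:-→d5:-→d6:-→d7:-→d8:H1→d9:-→d10:-→d11:-→d12:-→d13:-→d14:-→d15:-→d16:-→d17:-→d18:-→d19:-→d20:-→d21:H0→d22:H0→d23:-→d24:-→d25:-→d26:-→d27:H2 -> H2
  lookup 179.248.180.240: bits 1011001111111000101101001111 walk d0:-→d1:-→d2:-→d3:-→d4:-→d5:-→d6:-→d7:-→d8:-→d9:-→d10:-→d11:-→d12:-→d13:-→d14:-→d15:-→d16:-→d17:-→d18:-→d19:-→d20:-→d21:-→d22:-→d23:-→d24:-→d25:-→d26:-→d27:-→d28:H1 -> H1
  lookup 179.232.180.240: bits 10110011111 walk d0:-→d1:-→d2:-→d3:-→d4:-→d5:-→d6:-→d7:-→d8:-→d9:-→d10:-→d11:- -> no-route
  add 179.248.180.240/28 -> H0 at depth 28
  lookup 49.69.208.121: bits 001100010100010111010 walk d0:-→d1:-→d2:-→d3:-→d4:-→d5:-→d6:-→d7:-→d8:H1→d9:-→d10:-→d11:-→d12:-→d13:-→d14:-→d15:-→d16:-→d17:-→d18:-→d19:-→d20:-→d21:H0 -> H0
  add 0.0.0.0/0 -> H1 at depth 0
  lookup 49.69.212.66: bits 001100010100010111010100010 walk d0:H1→d1:-→d2:-→d3:-→d4:-→d5:-→d6:-→d7:-→d8:H1→d9:-→d10:-→d11:-→d12:-→d13:-→d14:-→d15:-→d16:-→d17:-→d18:-→d19:-→d20:-→d21:H0→d22:H0→d23:-→d24:-→d25:-→d26:-→d27:H2 -> H2
  add 49.69.212.80/28 -> H0 at depth 28
  lookup 49.69.208.0: bits 001100010100010111010 walk d0:H1→d1:-→d2:-→d3:-→d4:-→d5:-→d6:-→d7:-→d8:H1→d9:-→d10:-→d11:-→d12:-→d13:-→d14:-→d15:-→d16:-→d17:-→d18:-→d19:-→d20:-→d21:H0 -> H0
  add 49.69.0.0/16 -> H0 at depth 16
  lookup 49.69.212.86: bits 0011000101000101110101000101 walk d0:H1→d1:-→d2:-→d3:-→d4:-→d5:-→d6:-→d7:-→d8:H1→d9:-→d10:-→d11:-→d12:-→d13:-→d14:-→d15:-→d16:H0→d17:-→d18:-→d19:-→d20:-→d21:H0→d22:H0→d23:-→d24:-→d25:-→d26:-→d27:H2→d28:H0 -> H0

== LOOKUPS ==
["H0","H0","H0","H1","H0","H0","H2","H2","H1","no-route","H0","H2","H0","H0"]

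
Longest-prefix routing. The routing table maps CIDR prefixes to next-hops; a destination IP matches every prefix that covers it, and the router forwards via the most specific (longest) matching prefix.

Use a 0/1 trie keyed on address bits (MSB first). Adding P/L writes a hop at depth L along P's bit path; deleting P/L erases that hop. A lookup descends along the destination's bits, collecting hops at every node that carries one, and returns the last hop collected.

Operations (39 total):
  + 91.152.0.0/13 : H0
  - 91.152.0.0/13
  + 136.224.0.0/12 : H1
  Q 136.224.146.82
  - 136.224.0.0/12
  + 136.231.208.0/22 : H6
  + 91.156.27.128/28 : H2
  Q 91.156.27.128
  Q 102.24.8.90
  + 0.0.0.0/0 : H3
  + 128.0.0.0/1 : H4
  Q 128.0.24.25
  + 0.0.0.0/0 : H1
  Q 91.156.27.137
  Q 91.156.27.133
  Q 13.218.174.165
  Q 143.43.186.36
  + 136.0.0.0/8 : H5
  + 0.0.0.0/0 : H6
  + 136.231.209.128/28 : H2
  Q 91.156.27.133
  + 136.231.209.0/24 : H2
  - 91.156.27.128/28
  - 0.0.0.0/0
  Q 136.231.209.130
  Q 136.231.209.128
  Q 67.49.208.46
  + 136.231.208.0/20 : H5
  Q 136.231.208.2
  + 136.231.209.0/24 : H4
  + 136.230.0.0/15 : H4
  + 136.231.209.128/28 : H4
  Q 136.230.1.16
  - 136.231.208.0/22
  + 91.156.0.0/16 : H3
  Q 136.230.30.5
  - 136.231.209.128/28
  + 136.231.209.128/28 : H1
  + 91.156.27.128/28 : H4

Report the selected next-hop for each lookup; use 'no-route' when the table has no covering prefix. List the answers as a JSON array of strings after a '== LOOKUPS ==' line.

Process each operation:
  + 91.152.0.0/13 (H0) depth=13
  - 91.152.0.0/13 clear@13
  + 136.224.0.0/12 (H1) depth=12
  ? 136.224.146.82  path d0:-→d1:-→d2:-→d3:-→d4:-→d5:-→d6:-→d7:-→d8:-→d9:-→d10:-→d11:-→d12:H1  best=H1
  - 136.224.0.0/12 clear@12
  + 136.231.208.0/22 (H6) depth=22
  + 91.156.27.128/28 (H2) depth=28
  ? 91.156.27.128  path d0:-→d1:-→d2:-→d3:-→d4:-→d5:-→d6:-→d7:-→d8:-→d9:-→d10:-→d11:-→d12:-→d13:-→d14:-→d15:-→d16:-→d17:-→d18:-→d19:-→d20:-→d21:-→d22:-→d23:-→d24:-→d25:-→d26:-→d27:-→d28:H2  best=H2
  ? 102.24.8.90  path d0:-→d1:-→d2:-  best=no-route
  + 0.0.0.0/0 (H3) depth=0
  + 128.0.0.0/1 (H4) depth=1
  ? 128.0.24.25  path d0:H3→d1:H4→d2:-→d3:-→d4:-  best=H4
  + 0.0.0.0/0 (H1) depth=0
  ? 91.156.27.137  path d0:H1→d1:-→d2:-→d3:-→d4:-→d5:-→d6:-→d7:-→d8:-→d9:-→d10:-→d11:-→d12:-→d13:-→d14:-→d15:-→d16:-→d17:-→d18:-→d19:-→d20:-→d21:-→d22:-→d23:-→d24:-→d25:-→d26:-→d27:-→d28:H2  best=H2
  ? 91.156.27.133  path d0:H1→d1:-→d2:-→d3:-→d4:-→d5:-→d6:-→d7:-→d8:-→d9:-→d10:-→d11:-→d12:-→d13:-→d14:-→d15:-→d16:-→d17:-→d18:-→d19:-→d20:-→d21:-→d22:-→d23:-→d24:-→d25:-→d26:-→d27:-→d28:H2  best=H2
  ? 13.218.174.165  path d0:H1→d1:-  best=H1
  ? 143.43.186.36  path d0:H1→d1:H4→d2:-→d3:-→d4:-→d5:-  best=H4
  + 136.0.0.0/8 (H5) depth=8
  + 0.0.0.0/0 (H6) depth=0
  + 136.231.209.128/28 (H2) depth=28
  ? 91.156.27.133  path d0:H6→d1:-→d2:-→d3:-→d4:-→d5:-→d6:-→d7:-→d8:-→d9:-→d10:-→d11:-→d12:-→d13:-→d14:-→d15:-→d16:-→d17:-→d18:-→d19:-→d20:-→d21:-→d22:-→d23:-→d24:-→d25:-→d26:-→d27:-→d28:H2  best=H2
  + 136.231.209.0/24 (H2) depth=24
  - 91.156.27.128/28 clear@28
  - 0.0.0.0/0 clear@0
  ? 136.231.209.130  path d0:-→d1:H4→d2:-→d3:-→d4:-→d5:-→d6:-→d7:-→d8:H5→d9:-→d10:-→d11:-→d12:-→d13:-→d14:-→d15:-→d16:-→d17:-→d18:-→d19:-→d20:-→d21:-→d22:H6→d23:-→d24:H2→d25:-→d26:-→d27:-→d28:H2  best=H2
  ? 136.231.209.128  path d0:-→d1:H4→d2:-→d3:-→d4:-→d5:-→d6:-→d7:-→d8:H5→d9:-→d10:-→d11:-→d12:-→d13:-→d14:-→d15:-→d16:-→d17:-→d18:-→d19:-→d20:-→d21:-→d22:H6→d23:-→d24:H2→d25:-→d26:-→d27:-→d28:H2  best=H2
  ? 67.49.208.46  path d0:-→d1:-→d2:-→d3:-  best=no-route
  + 136.231.208.0/20 (H5) depth=20
  ? 136.231.208.2  path d0:-→d1:H4→d2:-→d3:-→d4:-→d5:-→d6:-→d7:-→d8:H5→d9:-→d10:-→d11:-→d12:-→d13:-→d14:-→d15:-→d16:-→d17:-→d18:-→d19:-→d20:H5→d21:-→d22:H6→d23:-  best=H6
  + 136.231.209.0/24 (H4) depth=24
  + 136.230.0.0/15 (H4) depth=15
  + 136.231.209.128/28 (H4) depth=28
  ? 136.230.1.16  path d0:-→d1:H4→d2:-→d3:-→d4:-→d5:-→d6:-→d7:-→d8:H5→d9:-→d10:-→d11:-→d12:-→d13:-→d14:-→d15:H4  best=H4
  - 136.231.208.0/22 clear@22
  + 91.156.0.0/16 (H3) depth=16
  ? 136.230.30.5  path d0:-→d1:H4→d2:-→d3:-→d4:-→d5:-→d6:-→d7:-→d8:H5→d9:-→d10:-→d11:-→d12:-→d13:-→d14:-→d15:H4  best=H4
  - 136.231.209.128/28 clear@28
  + 136.231.209.128/28 (H1) depth=28
  + 91.156.27.128/28 (H4) depth=28

== LOOKUPS ==
["H1","H2","no-route","H4","H2","H2","H1","H4","H2","H2","H2","no-route","H6","H4","H4"]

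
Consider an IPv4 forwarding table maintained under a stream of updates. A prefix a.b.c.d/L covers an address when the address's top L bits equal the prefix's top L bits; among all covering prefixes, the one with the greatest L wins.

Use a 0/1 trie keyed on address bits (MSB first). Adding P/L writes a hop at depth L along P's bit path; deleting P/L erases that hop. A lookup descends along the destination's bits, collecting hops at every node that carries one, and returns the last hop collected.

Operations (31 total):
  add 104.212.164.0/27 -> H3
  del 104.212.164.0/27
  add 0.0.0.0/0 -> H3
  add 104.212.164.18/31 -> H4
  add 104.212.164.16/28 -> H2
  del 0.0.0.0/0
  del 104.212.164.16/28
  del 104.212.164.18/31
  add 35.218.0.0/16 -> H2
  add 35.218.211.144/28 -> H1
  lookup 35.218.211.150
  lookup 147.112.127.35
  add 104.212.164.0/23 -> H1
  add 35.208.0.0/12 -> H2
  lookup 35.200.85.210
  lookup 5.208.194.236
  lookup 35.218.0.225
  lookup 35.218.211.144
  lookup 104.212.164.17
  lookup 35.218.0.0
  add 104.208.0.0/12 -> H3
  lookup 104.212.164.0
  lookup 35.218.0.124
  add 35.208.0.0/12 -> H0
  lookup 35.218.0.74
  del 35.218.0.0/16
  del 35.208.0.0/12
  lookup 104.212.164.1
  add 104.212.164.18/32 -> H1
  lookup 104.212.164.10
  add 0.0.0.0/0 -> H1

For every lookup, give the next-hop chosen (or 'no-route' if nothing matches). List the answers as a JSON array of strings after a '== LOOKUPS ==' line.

Trace:
  + 104.212.164.0/27 (H3) depth=27
  del 104.212.164.0/27 (clear depth 27)
  + 0.0.0.0/0 (H3) depth=0
  + 104.212.164.18/31 (H4) depth=31
  + 104.212.164.16/28 (H2) depth=28
  del 0.0.0.0/0 (clear depth 0)
  del 104.212.164.16/28 (clear depth 28)
  del 104.212.164.18/31 (clear depth 31)
  + 35.218.0.0/16 (H2) depth=16
  + 35.218.211.144/28 (H1) depth=28
  Q 35.218.211.150: descend 0010001111011010110100111001 ; hops seen [H2,H1] ; pick H1
  Q 147.112.127.35: descend ε ; hops seen [∅] ; pick no-route
  + 104.212.164.0/23 (H1) depth=23
  + 35.208.0.0/12 (H2) depth=12
  Q 35.200.85.210: descend 00100011110 ; hops seen [∅] ; pick no-route
  Q 5.208.194.236: descend 00 ; hops seen [∅] ; pick no-route
  Q 35.218.0.225: descend 0010001111011010 ; hops seen [H2,H2] ; pick H2
  Q 35.218.211.144: descend 0010001111011010110100111001 ; hops seen [H2,H2,H1] ; pick H1
  Q 104.212.164.17: descend 011010001101010010100100000100 ; hops seen [H1] ; pick H1
  Q 35.218.0.0: descend 0010001111011010 ; hops seen [H2,H2] ; pick H2
  + 104.208.0.0/12 (H3) depth=12
  Q 104.212.164.0: descend 011010001101010010100100000 ; hops seen [H3,H1] ; pick H1
  Q 35.218.0.124: descend 0010001111011010 ; hops seen [H2,H2] ; pick H2
  + 35.208.0.0/12 (H0) depth=12
  Q 35.218.0.74: descend 0010001111011010 ; hops seen [H0,H2] ; pick H2
  del 35.218.0.0/16 (clear depth 16)
  del 35.208.0.0/12 (clear depth 12)
  Q 104.212.164.1: descend 011010001101010010100100000 ; hops seen [H3,H1] ; pick H1
  + 104.212.164.18/32 (H1) depth=32
  Q 104.212.164.10: descend 011010001101010010100100000 ; hops seen [H3,H1] ; pick H1
  + 0.0.0.0/0 (H1) depth=0

== LOOKUPS ==
["H1","no-route","no-route","no-route","H2","H1","H1","H2","H1","H2","H2","H1","H1"]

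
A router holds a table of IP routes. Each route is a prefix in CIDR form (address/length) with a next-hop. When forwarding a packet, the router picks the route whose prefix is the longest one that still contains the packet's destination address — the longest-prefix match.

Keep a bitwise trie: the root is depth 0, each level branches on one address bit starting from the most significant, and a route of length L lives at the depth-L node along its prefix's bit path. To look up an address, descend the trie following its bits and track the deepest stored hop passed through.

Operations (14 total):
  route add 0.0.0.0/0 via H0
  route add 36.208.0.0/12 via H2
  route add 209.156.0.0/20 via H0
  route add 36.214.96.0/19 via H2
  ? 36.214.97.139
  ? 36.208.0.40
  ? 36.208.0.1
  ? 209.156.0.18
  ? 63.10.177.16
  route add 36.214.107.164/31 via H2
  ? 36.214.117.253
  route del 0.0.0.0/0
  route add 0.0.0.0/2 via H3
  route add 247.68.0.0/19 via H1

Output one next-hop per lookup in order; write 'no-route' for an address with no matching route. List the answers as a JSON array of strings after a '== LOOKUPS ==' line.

Process each operation:
  + 0.0.0.0/0 (H0) depth=0
  + 36.208.0.0/12 (H2) depth=12
  + 209.156.0.0/20 (H0) depth=20
  + 36.214.96.0/19 (H2) depth=19
  lookup 36.214.97.139: bits 0010010011010110011 walk d0:H0→d1:-→d2:-→d3:-→d4:-→d5:-→d6:-→d7:-→d8:-→d9:-→d10:-→d11:-→d12:H2→d13:-→d14:-→d15:-→d16:-→d17:-→d18:-→d19:H2 -> H2
  lookup 36.208.0.40: bits 0010010011010 walk d0:H0→d1:-→d2:-→d3:-→d4:-→d5:-→d6:-→d7:-→d8:-→d9:-→d10:-→d11:-→d12:H2→d13:- -> H2
  lookup 36.208.0.1: bits 0010010011010 walk d0:H0→d1:-→d2:-→d3:-→d4:-→d5:-→d6:-→d7:-→d8:-→d9:-→d10:-→d11:-→d12:H2→d13:- -> H2
  lookup 209.156.0.18: bits 11010001100111000000 walk d0:H0→d1:-→d2:-→d3:-→d4:-→d5:-→d6:-→d7:-→d8:-→d9:-→d10:-→d11:-→d12:-→d13:-→d14:-→d15:-→d16:-→d17:-→d18:-→d19:-→d20:H0 -> H0
  lookup 63.10.177.16: bits 001 walk d0:H0→d1:-→d2:-→d3:- -> H0
  + 36.214.107.164/31 (H2) depth=31
  lookup 36.214.117.253: bits 0010010011010110011 walk d0:H0→d1:-→d2:-→d3:-→d4:-→d5:-→d6:-→d7:-→d8:-→d9:-→d10:-→d11:-→d12:H2→d13:-→d14:-→d15:-→d16:-→d17:-→d18:-→d19:H2 -> H2
  - 0.0.0.0/0 clear@0
  + 0.0.0.0/2 (H3) depth=2
  + 247.68.0.0/19 (H1) depth=19

== LOOKUPS ==
["H2","H2","H2","H0","H0","H2"]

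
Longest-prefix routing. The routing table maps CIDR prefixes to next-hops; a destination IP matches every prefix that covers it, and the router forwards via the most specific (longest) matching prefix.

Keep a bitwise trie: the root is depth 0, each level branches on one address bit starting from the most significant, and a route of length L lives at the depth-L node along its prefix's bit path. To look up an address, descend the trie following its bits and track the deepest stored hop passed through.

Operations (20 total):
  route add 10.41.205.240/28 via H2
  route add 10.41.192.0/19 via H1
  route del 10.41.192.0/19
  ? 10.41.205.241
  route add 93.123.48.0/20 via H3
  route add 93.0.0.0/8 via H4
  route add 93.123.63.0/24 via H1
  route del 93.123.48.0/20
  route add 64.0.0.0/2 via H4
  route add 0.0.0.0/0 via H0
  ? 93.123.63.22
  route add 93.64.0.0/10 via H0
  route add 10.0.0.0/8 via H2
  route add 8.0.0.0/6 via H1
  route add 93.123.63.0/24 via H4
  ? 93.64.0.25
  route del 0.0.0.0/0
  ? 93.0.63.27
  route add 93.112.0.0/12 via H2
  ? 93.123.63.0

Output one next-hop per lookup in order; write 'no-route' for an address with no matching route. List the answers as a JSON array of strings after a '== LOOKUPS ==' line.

Apply in order:
  + 10.41.205.240/28 (H2) depth=28
  + 10.41.192.0/19 (H1) depth=19
  - 10.41.192.0/19 clear@19
  Q 10.41.205.241: descend 0000101000101001110011011111 ; hops seen [H2] ; pick H2
  + 93.123.48.0/20 (H3) depth=20
  + 93.0.0.0/8 (H4) depth=8
  + 93.123.63.0/24 (H1) depth=24
  - 93.123.48.0/20 clear@20
  + 64.0.0.0/2 (H4) depth=2
  + 0.0.0.0/0 (H0) depth=0
  Q 93.123.63.22: descend 010111010111101100111111 ; hops seen [H0,H4,H4,H1] ; pick H1
  + 93.64.0.0/10 (H0) depth=10
  + 10.0.0.0/8 (H2) depth=8
  + 8.0.0.0/6 (H1) depth=6
  + 93.123.63.0/24 (H4) depth=24
  Q 93.64.0.25: descend 0101110101 ; hops seen [H0,H4,H4,H0] ; pick H0
  - 0.0.0.0/0 clear@0
  Q 93.0.63.27: descend 010111010 ; hops seen [H4,H4] ; pick H4
  + 93.112.0.0/12 (H2) depth=12
  Q 93.123.63.0: descend 010111010111101100111111 ; hops seen [H4,H4,H0,H2,H4] ; pick H4

== LOOKUPS ==
["H2","H1","H0","H4","H4"]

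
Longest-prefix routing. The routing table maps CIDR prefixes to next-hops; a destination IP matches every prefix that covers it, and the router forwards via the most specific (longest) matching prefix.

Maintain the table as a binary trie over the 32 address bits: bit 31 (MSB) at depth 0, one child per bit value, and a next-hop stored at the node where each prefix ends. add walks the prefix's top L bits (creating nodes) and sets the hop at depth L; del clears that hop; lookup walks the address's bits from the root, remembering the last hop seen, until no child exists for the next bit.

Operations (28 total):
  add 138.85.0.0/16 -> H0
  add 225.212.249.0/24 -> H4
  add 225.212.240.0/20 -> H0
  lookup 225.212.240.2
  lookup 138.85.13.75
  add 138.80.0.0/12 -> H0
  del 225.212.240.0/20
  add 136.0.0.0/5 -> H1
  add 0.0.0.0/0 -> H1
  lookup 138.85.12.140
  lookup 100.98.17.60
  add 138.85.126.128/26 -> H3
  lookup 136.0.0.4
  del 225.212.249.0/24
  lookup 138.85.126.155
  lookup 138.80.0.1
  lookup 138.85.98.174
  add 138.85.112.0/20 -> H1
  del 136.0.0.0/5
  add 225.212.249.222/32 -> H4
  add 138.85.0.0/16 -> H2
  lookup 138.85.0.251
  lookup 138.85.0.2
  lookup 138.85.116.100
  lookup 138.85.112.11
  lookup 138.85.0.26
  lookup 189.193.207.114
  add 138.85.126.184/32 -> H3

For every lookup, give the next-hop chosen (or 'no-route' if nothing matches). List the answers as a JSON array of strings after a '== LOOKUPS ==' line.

Trace:
  + 138.85.0.0/16 (H0) depth=16
  + 225.212.249.0/24 (H4) depth=24
  + 225.212.240.0/20 (H0) depth=20
  ? 225.212.240.2  path d0:-→d1:-→d2:-→d3:-→d4:-→d5:-→d6:-→d7:-→d8:-→d9:-→d10:-→d11:-→d12:-→d13:-→d14:-→d15:-→d16:-→d17:-→d18:-→d19:-→d20:H0  best=H0
  ? 138.85.13.75  path d0:-→d1:-→d2:-→d3:-→d4:-→d5:-→d6:-→d7:-→d8:-→d9:-→d10:-→d11:-→d12:-→d13:-→d14:-→d15:-→d16:H0  best=H0
  + 138.80.0.0/12 (H0) depth=12
  del 225.212.240.0/20 (clear depth 20)
  + 136.0.0.0/5 (H1) depth=5
  + 0.0.0.0/0 (H1) depth=0
  ? 138.85.12.140  path d0:H1→d1:-→d2:-→d3:-→d4:-→d5:H1→d6:-→d7:-→d8:-→d9:-→d10:-→d11:-→d12:H0→d13:-→d14:-→d15:-→d16:H0  best=H0
  ? 100.98.17.60  path d0:H1  best=H1
  + 138.85.126.128/26 (H3) depth=26
  ? 136.0.0.4  path d0:H1→d1:-→d2:-→d3:-→d4:-→d5:H1→d6:-  best=H1
  del 225.212.249.0/24 (clear depth 24)
  ? 138.85.126.155  path d0:H1→d1:-→d2:-→d3:-→d4:-→d5:H1→d6:-→d7:-→d8:-→d9:-→d10:-→d11:-→d12:H0→d13:-→d14:-→d15:-→d16:H0→d17:-→d18:-→d19:-→d20:-→d21:-→d22:-→d23:-→d24:-→d25:-→d26:H3  best=H3
  ? 138.80.0.1  path d0:H1→d1:-→d2:-→d3:-→d4:-→d5:H1→d6:-→d7:-→d8:-→d9:-→d10:-→d11:-→d12:H0→d13:-  best=H0
  ? 138.85.98.174  path d0:H1→d1:-→d2:-→d3:-→d4:-→d5:H1→d6:-→d7:-→d8:-→d9:-→d10:-→d11:-→d12:H0→d13:-→d14:-→d15:-→d16:H0→d17:-→d18:-→d19:-  best=H0
  + 138.85.112.0/20 (H1) depth=20
  del 136.0.0.0/5 (clear depth 5)
  + 225.212.249.222/32 (H4) depth=32
  + 138.85.0.0/16 (H2) depth=16
  ? 138.85.0.251  path d0:H1→d1:-→d2:-→d3:-→d4:-→d5:-→d6:-→d7:-→d8:-→d9:-→d10:-→d11:-→d12:H0→d13:-→d14:-→d15:-→d16:H2→d17:-  best=H2
  ? 138.85.0.2  path d0:H1→d1:-→d2:-→d3:-→d4:-→d5:-→d6:-→d7:-→d8:-→d9:-→d10:-→d11:-→d12:H0→d13:-→d14:-→d15:-→d16:H2→d17:-  best=H2
  ? 138.85.116.100  path d0:H1→d1:-→d2:-→d3:-→d4:-→d5:-→d6:-→d7:-→d8:-→d9:-→d10:-→d11:-→d12:H0→d13:-→d14:-→d15:-→d16:H2→d17:-→d18:-→d19:-→d20:H1  best=H1
  ? 138.85.112.11  path d0:H1→d1:-→d2:-→d3:-→d4:-→d5:-→d6:-→d7:-→d8:-→d9:-→d10:-→d11:-→d12:H0→d13:-→d14:-→d15:-→d16:H2→d17:-→d18:-→d19:-→d20:H1  best=H1
  ? 138.85.0.26  path d0:H1→d1:-→d2:-→d3:-→d4:-→d5:-→d6:-→d7:-→d8:-→d9:-→d10:-→d11:-→d12:H0→d13:-→d14:-→d15:-→d16:H2→d17:-  best=H2
  ? 189.193.207.114  path d0:H1→d1:-→d2:-  best=H1
  + 138.85.126.184/32 (H3) depth=32

== LOOKUPS ==
["H0","H0","H0","H1","H1","H3","H0","H0","H2","H2","H1","H1","H2","H1"]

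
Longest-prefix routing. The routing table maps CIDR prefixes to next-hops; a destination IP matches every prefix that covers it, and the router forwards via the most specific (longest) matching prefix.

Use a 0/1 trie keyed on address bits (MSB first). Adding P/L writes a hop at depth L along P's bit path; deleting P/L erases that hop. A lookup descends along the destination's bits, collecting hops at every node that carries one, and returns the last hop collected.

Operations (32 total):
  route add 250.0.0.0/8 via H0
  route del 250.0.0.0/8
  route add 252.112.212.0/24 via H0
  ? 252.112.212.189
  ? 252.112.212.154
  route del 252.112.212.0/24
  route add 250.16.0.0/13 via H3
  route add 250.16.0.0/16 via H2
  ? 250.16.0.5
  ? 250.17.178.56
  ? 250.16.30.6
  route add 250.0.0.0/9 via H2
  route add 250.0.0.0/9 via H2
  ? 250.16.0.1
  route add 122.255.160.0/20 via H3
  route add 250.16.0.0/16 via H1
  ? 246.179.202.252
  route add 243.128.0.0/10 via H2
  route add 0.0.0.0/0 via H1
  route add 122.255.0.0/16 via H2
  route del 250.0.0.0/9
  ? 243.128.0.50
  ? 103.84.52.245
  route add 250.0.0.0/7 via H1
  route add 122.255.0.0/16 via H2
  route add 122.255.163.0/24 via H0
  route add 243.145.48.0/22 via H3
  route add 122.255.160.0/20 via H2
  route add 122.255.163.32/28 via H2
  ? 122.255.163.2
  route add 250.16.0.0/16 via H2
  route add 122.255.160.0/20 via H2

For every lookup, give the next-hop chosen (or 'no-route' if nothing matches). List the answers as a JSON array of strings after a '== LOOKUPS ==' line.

Trace:
  + 250.0.0.0/8 (H0) depth=8
  del 250.0.0.0/8 (clear depth 8)
  + 252.112.212.0/24 (H0) depth=24
  lookup 252.112.212.189: bits 111111000111000011010100 walk d0:-→d1:-→d2:-→d3:-→d4:-→d5:-→d6:-→d7:-→d8:-→d9:-→d10:-→d11:-→d12:-→d13:-→d14:-→d15:-→d16:-→d17:-→d18:-→d19:-→d20:-→d21:-→d22:-→d23:-→d24:H0 -> H0
  lookup 252.112.212.154: bits 111111000111000011010100 walk d0:-→d1:-→d2:-→d3:-→d4:-→d5:-→d6:-→d7:-→d8:-→d9:-→d10:-→d11:-→d12:-→d13:-→d14:-→d15:-→d16:-→d17:-→d18:-→d19:-→d20:-→d21:-→d22:-→d23:-→d24:H0 -> H0
  del 252.112.212.0/24 (clear depth 24)
  + 250.16.0.0/13 (H3) depth=13
  + 250.16.0.0/16 (H2) depth=16
  lookup 250.16.0.5: bits 1111101000010000 walk d0:-→d1:-→d2:-→d3:-→d4:-→d5:-→d6:-→d7:-→d8:-→d9:-→d10:-→d11:-→d12:-→d13:H3→d14:-→d15:-→d16:H2 -> H2
  lookup 250.17.178.56: bits 111110100001000 walk d0:-→d1:-→d2:-→d3:-→d4:-→d5:-→d6:-→d7:-→d8:-→d9:-→d10:-→d11:-→d12:-→d13:H3→d14:-→d15:- -> H3
  lookup 250.16.30.6: bits 1111101000010000 walk d0:-→d1:-→d2:-→d3:-→d4:-→d5:-→d6:-→d7:-→d8:-→d9:-→d10:-→d11:-→d12:-→d13:H3→d14:-→d15:-→d16:H2 -> H2
  + 250.0.0.0/9 (H2) depth=9
  + 250.0.0.0/9 (H2) depth=9
  lookup 250.16.0.1: bits 1111101000010000 walk d0:-→d1:-→d2:-→d3:-→d4:-→d5:-→d6:-→d7:-→d8:-→d9:H2→d10:-→d11:-→d12:-→d13:H3→d14:-→d15:-→d16:H2 -> H2
  + 122.255.160.0/20 (H3) depth=20
  + 250.16.0.0/16 (H1) depth=16
  lookup 246.179.202.252: bits 1111 walk d0:-→d1:-→d2:-→d3:-→d4:- -> no-route
  + 243.128.0.0/10 (H2) depth=10
  + 0.0.0.0/0 (H1) depth=0
  + 122.255.0.0/16 (H2) depth=16
  del 250.0.0.0/9 (clear depth 9)
  lookup 243.128.0.50: bits 1111001110 walk d0:H1→d1:-→d2:-→d3:-→d4:-→d5:-→d6:-→d7:-→d8:-→d9:-→d10:H2 -> H2
  lookup 103.84.52.245: bits 011 walk d0:H1→d1:-→d2:-→d3:- -> H1
  + 250.0.0.0/7 (H1) depth=7
  + 122.255.0.0/16 (H2) depth=16
  + 122.255.163.0/24 (H0) depth=24
  + 243.145.48.0/22 (H3) depth=22
  + 122.255.160.0/20 (H2) depth=20
  + 122.255.163.32/28 (H2) depth=28
  lookup 122.255.163.2: bits 01111010111111111010001100 walk d0:H1→d1:-→d2:-→d3:-→d4:-→d5:-→d6:-→d7:-→d8:-→d9:-→d10:-→d11:-→d12:-→d13:-→d14:-→d15:-→d16:H2→d17:-→d18:-→d19:-→d20:H2→d21:-→d22:-→d23:-→d24:H0→d25:-→d26:- -> H0
  + 250.16.0.0/16 (H2) depth=16
  + 122.255.160.0/20 (H2) depth=20

== LOOKUPS ==
["H0","H0","H2","H3","H2","H2","no-route","H2","H1","H0"]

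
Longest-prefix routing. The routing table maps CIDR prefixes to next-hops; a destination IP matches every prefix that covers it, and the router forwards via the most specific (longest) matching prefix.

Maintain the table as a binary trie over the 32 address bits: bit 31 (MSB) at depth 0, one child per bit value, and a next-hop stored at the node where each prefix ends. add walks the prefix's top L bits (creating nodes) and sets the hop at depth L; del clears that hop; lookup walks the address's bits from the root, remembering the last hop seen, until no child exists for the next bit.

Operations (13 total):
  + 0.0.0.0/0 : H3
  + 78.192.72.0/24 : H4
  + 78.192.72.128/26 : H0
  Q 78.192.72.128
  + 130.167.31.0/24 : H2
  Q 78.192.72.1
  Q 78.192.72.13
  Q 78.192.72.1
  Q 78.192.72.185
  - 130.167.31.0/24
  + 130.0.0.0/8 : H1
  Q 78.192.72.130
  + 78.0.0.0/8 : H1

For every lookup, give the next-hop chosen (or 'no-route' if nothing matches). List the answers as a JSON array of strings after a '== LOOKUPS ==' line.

Apply in order:
  add 0.0.0.0/0 -> H3 at depth 0
  add 78.192.72.0/24 -> H4 at depth 24
  add 78.192.72.128/26 -> H0 at depth 26
  ? 78.192.72.128  path d0:H3→d1:-→d2:-→d3:-→d4:-→d5:-→d6:-→d7:-→d8:-→d9:-→d10:-→d11:-→d12:-→d13:-→d14:-→d15:-→d16:-→d17:-→d18:-→d19:-→d20:-→d21:-→d22:-→d23:-→d24:H4→d25:-→d26:H0  best=H0
  add 130.167.31.0/24 -> H2 at depth 24
  ? 78.192.72.1  path d0:H3→d1:-→d2:-→d3:-→d4:-→d5:-→d6:-→d7:-→d8:-→d9:-→d10:-→d11:-→d12:-→d13:-→d14:-→d15:-→d16:-→d17:-→d18:-→d19:-→d20:-→d21:-→d22:-→d23:-→d24:H4  best=H4
  ? 78.192.72.13  path d0:H3→d1:-→d2:-→d3:-→d4:-→d5:-→d6:-→d7:-→d8:-→d9:-→d10:-→d11:-→d12:-→d13:-→d14:-→d15:-→d16:-→d17:-→d18:-→d19:-→d20:-→d21:-→d22:-→d23:-→d24:H4  best=H4
  ? 78.192.72.1  path d0:H3→d1:-→d2:-→d3:-→d4:-→d5:-→d6:-→d7:-→d8:-→d9:-→d10:-→d11:-→d12:-→d13:-→d14:-→d15:-→d16:-→d17:-→d18:-→d19:-→d20:-→d21:-→d22:-→d23:-→d24:H4  best=H4
  ? 78.192.72.185  path d0:H3→d1:-→d2:-→d3:-→d4:-→d5:-→d6:-→d7:-→d8:-→d9:-→d10:-→d11:-→d12:-→d13:-→d14:-→d15:-→d16:-→d17:-→d18:-→d19:-→d20:-→d21:-→d22:-→d23:-→d24:H4→d25:-→d26:H0  best=H0
  del 130.167.31.0/24 (clear depth 24)
  add 130.0.0.0/8 -> H1 at depth 8
  ? 78.192.72.130  path d0:H3→d1:-→d2:-→d3:-→d4:-→d5:-→d6:-→d7:-→d8:-→d9:-→d10:-→d11:-→d12:-→d13:-→d14:-→d15:-→d16:-→d17:-→d18:-→d19:-→d20:-→d21:-→d22:-→d23:-→d24:H4→d25:-→d26:H0  best=H0
  add 78.0.0.0/8 -> H1 at depth 8

== LOOKUPS ==
["H0","H4","H4","H4","H0","H0"]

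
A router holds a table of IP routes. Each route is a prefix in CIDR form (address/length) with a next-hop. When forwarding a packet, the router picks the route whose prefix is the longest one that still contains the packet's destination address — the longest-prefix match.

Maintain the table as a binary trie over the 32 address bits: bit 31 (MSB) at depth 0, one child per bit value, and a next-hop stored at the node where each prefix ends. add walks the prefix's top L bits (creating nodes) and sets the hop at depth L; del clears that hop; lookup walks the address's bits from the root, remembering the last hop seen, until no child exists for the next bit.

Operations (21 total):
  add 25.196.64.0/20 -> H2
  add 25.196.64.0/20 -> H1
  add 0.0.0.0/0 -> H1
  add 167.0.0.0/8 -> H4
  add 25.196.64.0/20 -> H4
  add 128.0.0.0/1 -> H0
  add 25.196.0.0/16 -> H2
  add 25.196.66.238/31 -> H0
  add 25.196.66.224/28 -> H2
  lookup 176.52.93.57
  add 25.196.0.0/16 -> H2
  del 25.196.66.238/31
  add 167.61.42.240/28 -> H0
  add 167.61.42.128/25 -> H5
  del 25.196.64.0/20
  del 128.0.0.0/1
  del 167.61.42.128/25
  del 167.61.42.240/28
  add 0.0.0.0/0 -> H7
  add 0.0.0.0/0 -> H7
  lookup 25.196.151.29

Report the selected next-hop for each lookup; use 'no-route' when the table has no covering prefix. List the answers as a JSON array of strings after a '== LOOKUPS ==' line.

Process each operation:
  + 25.196.64.0/20 (H2) depth=20
  + 25.196.64.0/20 (H1) depth=20
  + 0.0.0.0/0 (H1) depth=0
  + 167.0.0.0/8 (H4) depth=8
  + 25.196.64.0/20 (H4) depth=20
  + 128.0.0.0/1 (H0) depth=1
  + 25.196.0.0/16 (H2) depth=16
  + 25.196.66.238/31 (H0) depth=31
  + 25.196.66.224/28 (H2) depth=28
  ? 176.52.93.57  path d0:H1→d1:H0→d2:-→d3:-  best=H0
  + 25.196.0.0/16 (H2) depth=16
  del 25.196.66.238/31 (clear depth 31)
  + 167.61.42.240/28 (H0) depth=28
  + 167.61.42.128/25 (H5) depth=25
  del 25.196.64.0/20 (clear depth 20)
  del 128.0.0.0/1 (clear depth 1)
  del 167.61.42.128/25 (clear depth 25)
  del 167.61.42.240/28 (clear depth 28)
  + 0.0.0.0/0 (H7) depth=0
  + 0.0.0.0/0 (H7) depth=0
  ? 25.196.151.29  path d0:H7→d1:-→d2:-→d3:-→d4:-→d5:-→d6:-→d7:-→d8:-→d9:-→d10:-→d11:-→d12:-→d13:-→d14:-→d15:-→d16:H2  best=H2

== LOOKUPS ==
["H0","H2"]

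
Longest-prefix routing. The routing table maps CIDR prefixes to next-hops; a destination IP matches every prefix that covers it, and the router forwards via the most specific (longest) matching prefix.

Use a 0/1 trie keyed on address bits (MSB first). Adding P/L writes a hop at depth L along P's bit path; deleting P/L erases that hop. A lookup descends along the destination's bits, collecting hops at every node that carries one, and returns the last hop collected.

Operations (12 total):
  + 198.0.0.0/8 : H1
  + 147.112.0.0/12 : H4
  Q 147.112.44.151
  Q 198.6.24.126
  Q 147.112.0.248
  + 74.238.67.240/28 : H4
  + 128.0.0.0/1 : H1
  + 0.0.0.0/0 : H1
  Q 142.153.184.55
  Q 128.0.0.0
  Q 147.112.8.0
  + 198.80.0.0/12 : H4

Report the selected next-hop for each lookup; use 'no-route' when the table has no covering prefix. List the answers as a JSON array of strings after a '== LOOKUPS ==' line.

Apply in order:
  + 198.0.0.0/8 (H1) depth=8
  + 147.112.0.0/12 (H4) depth=12
  Q 147.112.44.151: descend 100100110111 ; hops seen [H4] ; pick H4
  Q 198.6.24.126: descend 11000110 ; hops seen [H1] ; pick H1
  Q 147.112.0.248: descend 100100110111 ; hops seen [H4] ; pick H4
  + 74.238.67.240/28 (H4) depth=28
  + 128.0.0.0/1 (H1) depth=1
  + 0.0.0.0/0 (H1) depth=0
  Q 142.153.184.55: descend 100 ; hops seen [H1,H1] ; pick H1
  Q 128.0.0.0: descend 100 ; hops seen [H1,H1] ; pick H1
  Q 147.112.8.0: descend 100100110111 ; hops seen [H1,H1,H4] ; pick H4
  + 198.80.0.0/12 (H4) depth=12

== LOOKUPS ==
["H4","H1","H4","H1","H1","H4"]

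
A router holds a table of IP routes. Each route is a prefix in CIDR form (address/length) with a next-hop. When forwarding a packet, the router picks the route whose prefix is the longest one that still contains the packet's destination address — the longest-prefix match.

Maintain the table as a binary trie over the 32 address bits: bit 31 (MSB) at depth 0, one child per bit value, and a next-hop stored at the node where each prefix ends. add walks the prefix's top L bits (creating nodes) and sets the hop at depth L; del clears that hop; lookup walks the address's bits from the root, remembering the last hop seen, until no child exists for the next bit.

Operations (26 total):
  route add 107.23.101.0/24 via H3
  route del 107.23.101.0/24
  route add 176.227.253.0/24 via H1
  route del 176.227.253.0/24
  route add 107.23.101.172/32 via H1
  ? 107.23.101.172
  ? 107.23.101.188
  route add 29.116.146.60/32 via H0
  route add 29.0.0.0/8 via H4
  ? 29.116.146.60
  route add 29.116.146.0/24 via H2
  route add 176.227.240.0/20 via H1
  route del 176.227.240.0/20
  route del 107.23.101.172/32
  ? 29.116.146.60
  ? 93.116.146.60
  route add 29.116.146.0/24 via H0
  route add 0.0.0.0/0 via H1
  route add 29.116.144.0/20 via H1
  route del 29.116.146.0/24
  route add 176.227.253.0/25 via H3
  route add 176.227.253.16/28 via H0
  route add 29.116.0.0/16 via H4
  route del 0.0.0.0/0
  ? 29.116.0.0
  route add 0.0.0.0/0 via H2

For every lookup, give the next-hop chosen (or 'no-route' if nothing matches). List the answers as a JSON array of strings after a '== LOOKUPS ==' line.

Apply in order:
  add 107.23.101.0/24 -> H3 at depth 24
  - 107.23.101.0/24 clear@24
  add 176.227.253.0/24 -> H1 at depth 24
  - 176.227.253.0/24 clear@24
  add 107.23.101.172/32 -> H1 at depth 32
  Q 107.23.101.172: descend 01101011000101110110010110101100 ; hops seen [H1] ; pick H1
  Q 107.23.101.188: descend 011010110001011101100101101 ; hops seen [∅] ; pick no-route
  add 29.116.146.60/32 -> H0 at depth 32
  add 29.0.0.0/8 -> H4 at depth 8
  Q 29.116.146.60: descend 00011101011101001001001000111100 ; hops seen [H4,H0] ; pick H0
  add 29.116.146.0/24 -> H2 at depth 24
  add 176.227.240.0/20 -> H1 at depth 20
  - 176.227.240.0/20 clear@20
  - 107.23.101.172/32 clear@32
  Q 29.116.146.60: descend 00011101011101001001001000111100 ; hops seen [H4,H2,H0] ; pick H0
  Q 93.116.146.60: descend 01 ; hops seen [∅] ; pick no-route
  add 29.116.146.0/24 -> H0 at depth 24
  add 0.0.0.0/0 -> H1 at depth 0
  add 29.116.144.0/20 -> H1 at depth 20
  - 29.116.146.0/24 clear@24
  add 176.227.253.0/25 -> H3 at depth 25
  add 176.227.253.16/28 -> H0 at depth 28
  add 29.116.0.0/16 -> H4 at depth 16
  - 0.0.0.0/0 clear@0
  Q 29.116.0.0: descend 0001110101110100 ; hops seen [H4,H4] ; pick H4
  add 0.0.0.0/0 -> H2 at depth 0

== LOOKUPS ==
["H1","no-route","H0","H0","no-route","H4"]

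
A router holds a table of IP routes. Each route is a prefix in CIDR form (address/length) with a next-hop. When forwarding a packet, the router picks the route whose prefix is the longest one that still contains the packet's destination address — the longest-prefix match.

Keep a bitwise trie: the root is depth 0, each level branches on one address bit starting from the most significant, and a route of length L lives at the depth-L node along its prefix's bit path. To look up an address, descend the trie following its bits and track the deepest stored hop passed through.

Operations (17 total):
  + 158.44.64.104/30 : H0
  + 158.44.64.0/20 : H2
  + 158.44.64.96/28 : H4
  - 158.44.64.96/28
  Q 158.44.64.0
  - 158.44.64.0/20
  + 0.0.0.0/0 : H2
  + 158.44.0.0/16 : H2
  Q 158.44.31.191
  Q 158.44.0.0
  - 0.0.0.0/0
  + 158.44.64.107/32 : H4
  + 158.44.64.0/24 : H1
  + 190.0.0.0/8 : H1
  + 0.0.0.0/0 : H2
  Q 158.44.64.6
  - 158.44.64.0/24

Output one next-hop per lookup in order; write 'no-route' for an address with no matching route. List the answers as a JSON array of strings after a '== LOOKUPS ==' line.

Trace:
  + 158.44.64.104/30 (H0) depth=30
  + 158.44.64.0/20 (H2) depth=20
  + 158.44.64.96/28 (H4) depth=28
  - 158.44.64.96/28 clear@28
  ? 158.44.64.0  path d0:-→d1:-→d2:-→d3:-→d4:-→d5:-→d6:-→d7:-→d8:-→d9:-→d10:-→d11:-→d12:-→d13:-→d14:-→d15:-→d16:-→d17:-→d18:-→d19:-→d20:H2→d21:-→d22:-→d23:-→d24:-→d25:-  best=H2
  - 158.44.64.0/20 clear@20
  + 0.0.0.0/0 (H2) depth=0
  + 158.44.0.0/16 (H2) depth=16
  ? 158.44.31.191  path d0:H2→d1:-→d2:-→d3:-→d4:-→d5:-→d6:-→d7:-→d8:-→d9:-→d10:-→d11:-→d12:-→d13:-→d14:-→d15:-→d16:H2→d17:-  best=H2
  ? 158.44.0.0  path d0:H2→d1:-→d2:-→d3:-→d4:-→d5:-→d6:-→d7:-→d8:-→d9:-→d10:-→d11:-→d12:-→d13:-→d14:-→d15:-→d16:H2→d17:-  best=H2
  - 0.0.0.0/0 clear@0
  + 158.44.64.107/32 (H4) depth=32
  + 158.44.64.0/24 (H1) depth=24
  + 190.0.0.0/8 (H1) depth=8
  + 0.0.0.0/0 (H2) depth=0
  ? 158.44.64.6  path d0:H2→d1:-→d2:-→d3:-→d4:-→d5:-→d6:-→d7:-→d8:-→d9:-→d10:-→d11:-→d12:-→d13:-→d14:-→d15:-→d16:H2→d17:-→d18:-→d19:-→d20:-→d21:-→d22:-→d23:-→d24:H1→d25:-  best=H1
  - 158.44.64.0/24 clear@24

== LOOKUPS ==
["H2","H2","H2","H1"]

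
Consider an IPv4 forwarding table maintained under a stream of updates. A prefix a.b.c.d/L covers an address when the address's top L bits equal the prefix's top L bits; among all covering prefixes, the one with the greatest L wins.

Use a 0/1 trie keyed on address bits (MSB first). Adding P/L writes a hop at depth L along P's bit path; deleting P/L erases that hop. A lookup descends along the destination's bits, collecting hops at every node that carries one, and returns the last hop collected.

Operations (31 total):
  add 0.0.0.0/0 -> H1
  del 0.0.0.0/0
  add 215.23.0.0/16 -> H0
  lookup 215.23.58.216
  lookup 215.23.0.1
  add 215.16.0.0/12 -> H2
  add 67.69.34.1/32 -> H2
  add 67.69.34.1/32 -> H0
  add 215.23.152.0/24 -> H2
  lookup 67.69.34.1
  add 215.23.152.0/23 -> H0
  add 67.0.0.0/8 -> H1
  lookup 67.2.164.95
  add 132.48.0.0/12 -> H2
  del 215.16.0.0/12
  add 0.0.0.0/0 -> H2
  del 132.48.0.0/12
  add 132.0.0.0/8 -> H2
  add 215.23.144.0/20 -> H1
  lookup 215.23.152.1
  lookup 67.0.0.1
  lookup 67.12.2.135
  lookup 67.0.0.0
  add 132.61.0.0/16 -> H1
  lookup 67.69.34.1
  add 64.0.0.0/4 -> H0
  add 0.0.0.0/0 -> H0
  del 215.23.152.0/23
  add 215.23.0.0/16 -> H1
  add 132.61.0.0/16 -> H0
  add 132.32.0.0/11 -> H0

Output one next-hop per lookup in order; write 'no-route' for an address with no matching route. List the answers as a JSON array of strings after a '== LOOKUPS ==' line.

Apply in order:
  + 0.0.0.0/0 (H1) depth=0
  - 0.0.0.0/0 clear@0
  + 215.23.0.0/16 (H0) depth=16
  lookup 215.23.58.216: bits 1101011100010111 walk d0:-→d1:-→d2:-→d3:-→d4:-→d5:-→d6:-→d7:-→d8:-→d9:-→d10:-→d11:-→d12:-→d13:-→d14:-→d15:-→d16:H0 -> H0
  lookup 215.23.0.1: bits 1101011100010111 walk d0:-→d1:-→d2:-→d3:-→d4:-→d5:-→d6:-→d7:-→d8:-→d9:-→d10:-→d11:-→d12:-→d13:-→d14:-→d15:-→d16:H0 -> H0
  + 215.16.0.0/12 (H2) depth=12
  + 67.69.34.1/32 (H2) depth=32
  + 67.69.34.1/32 (H0) depth=32
  + 215.23.152.0/24 (H2) depth=24
  lookup 67.69.34.1: bits 01000011010001010010001000000001 walk d0:-→d1:-→d2:-→d3:-→d4:-→d5:-→d6:-→d7:-→d8:-→d9:-→d10:-→d11:-→d12:-→d13:-→d14:-→d15:-→d16:-→d17:-→d18:-→d19:-→d20:-→d21:-→d22:-→d23:-→d24:-→d25:-→d26:-→d27:-→d28:-→d29:-→d30:-→d31:-→d32:H0 -> H0
  + 215.23.152.0/23 (H0) depth=23
  + 67.0.0.0/8 (H1) depth=8
  lookup 67.2.164.95: bits 010000110 walk d0:-→d1:-→d2:-→d3:-→d4:-→d5:-→d6:-→d7:-→d8:H1→d9:- -> H1
  + 132.48.0.0/12 (H2) depth=12
  - 215.16.0.0/12 clear@12
  + 0.0.0.0/0 (H2) depth=0
  - 132.48.0.0/12 clear@12
  + 132.0.0.0/8 (H2) depth=8
  + 215.23.144.0/20 (H1) depth=20
  lookup 215.23.152.1: bits 110101110001011110011000 walk d0:H2→d1:-→d2:-→d3:-→d4:-→d5:-→d6:-→d7:-→d8:-→d9:-→d10:-→d11:-→d12:-→d13:-→d14:-→d15:-→d16:H0→d17:-→d18:-→d19:-→d20:H1→d21:-→d22:-→d23:H0→d24:H2 -> H2
  lookup 67.0.0.1: bits 010000110 walk d0:H2→d1:-→d2:-→d3:-→d4:-→d5:-→d6:-→d7:-→d8:H1→d9:- -> H1
  lookup 67.12.2.135: bits 010000110 walk d0:H2→d1:-→d2:-→d3:-→d4:-→d5:-→d6:-→d7:-→d8:H1→d9:- -> H1
  lookup 67.0.0.0: bits 010000110 walk d0:H2→d1:-→d2:-→d3:-→d4:-→d5:-→d6:-→d7:-→d8:H1→d9:- -> H1
  + 132.61.0.0/16 (H1) depth=16
  lookup 67.69.34.1: bits 01000011010001010010001000000001 walk d0:H2→d1:-→d2:-→d3:-→d4:-→d5:-→d6:-→d7:-→d8:H1→d9:-→d10:-→d11:-→d12:-→d13:-→d14:-→d15:-→d16:-→d17:-→d18:-→d19:-→d20:-→d21:-→d22:-→d23:-→d24:-→d25:-→d26:-→d27:-→d28:-→d29:-→d30:-→d31:-→d32:H0 -> H0
  + 64.0.0.0/4 (H0) depth=4
  + 0.0.0.0/0 (H0) depth=0
  - 215.23.152.0/23 clear@23
  + 215.23.0.0/16 (H1) depth=16
  + 132.61.0.0/16 (H0) depth=16
  + 132.32.0.0/11 (H0) depth=11

== LOOKUPS ==
["H0","H0","H0","H1","H2","H1","H1","H1","H0"]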